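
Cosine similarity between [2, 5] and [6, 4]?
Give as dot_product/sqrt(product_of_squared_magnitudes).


dot = 32. |a|^2 = 29, |b|^2 = 52. cos = 32/sqrt(1508).

32/sqrt(1508)


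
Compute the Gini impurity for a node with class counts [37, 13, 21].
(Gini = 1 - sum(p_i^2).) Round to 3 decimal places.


Total = 71. Proportions: 37/71, 13/71, 21/71. sum(p_i^2) = 0.3926. Gini = 1 - 0.3926 = 0.6074, which rounds to 0.607.

0.607


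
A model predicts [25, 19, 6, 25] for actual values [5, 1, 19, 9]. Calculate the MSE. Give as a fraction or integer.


MSE = (1/4) * ((5-25)^2=400 + (1-19)^2=324 + (19-6)^2=169 + (9-25)^2=256). Sum = 1149. MSE = 1149/4.

1149/4


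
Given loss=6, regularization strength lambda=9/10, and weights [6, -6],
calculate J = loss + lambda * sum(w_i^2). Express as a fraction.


L2 sq norm = sum(w^2) = 72. J = 6 + 9/10 * 72 = 354/5.

354/5


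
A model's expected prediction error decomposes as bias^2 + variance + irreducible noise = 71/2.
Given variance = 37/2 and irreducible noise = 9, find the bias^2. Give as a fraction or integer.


Total error = bias^2 + variance + irreducible noise. So bias^2 = 71/2 - 37/2 - 9 = 8.

8


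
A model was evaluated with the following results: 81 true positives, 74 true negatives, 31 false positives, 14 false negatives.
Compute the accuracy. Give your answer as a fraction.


Accuracy = (TP + TN) / (TP + TN + FP + FN) = (81 + 74) / 200 = 31/40.

31/40


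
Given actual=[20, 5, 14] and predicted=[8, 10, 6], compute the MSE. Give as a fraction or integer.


MSE = (1/3) * ((20-8)^2=144 + (5-10)^2=25 + (14-6)^2=64). Sum = 233. MSE = 233/3.

233/3


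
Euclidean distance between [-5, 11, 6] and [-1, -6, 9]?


d = sqrt(sum of squared differences). (-5--1)^2=16, (11--6)^2=289, (6-9)^2=9. Sum = 314.

sqrt(314)


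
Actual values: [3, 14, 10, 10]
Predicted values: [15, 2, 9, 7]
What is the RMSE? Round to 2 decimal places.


MSE = 74.5000. RMSE = sqrt(74.5000) = 8.63.

8.63


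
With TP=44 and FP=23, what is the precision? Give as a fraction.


Precision = TP / (TP + FP) = 44 / 67 = 44/67.

44/67


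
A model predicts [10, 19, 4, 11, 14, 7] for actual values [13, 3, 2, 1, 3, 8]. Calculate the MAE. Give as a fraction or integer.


MAE = (1/6) * (|13-10|=3 + |3-19|=16 + |2-4|=2 + |1-11|=10 + |3-14|=11 + |8-7|=1). Sum = 43. MAE = 43/6.

43/6


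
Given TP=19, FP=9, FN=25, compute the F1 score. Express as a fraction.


Precision = 19/28 = 19/28. Recall = 19/44 = 19/44. F1 = 2*P*R/(P+R) = 19/36.

19/36


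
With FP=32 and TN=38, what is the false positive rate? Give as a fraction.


FPR = FP / (FP + TN) = 32 / 70 = 16/35.

16/35


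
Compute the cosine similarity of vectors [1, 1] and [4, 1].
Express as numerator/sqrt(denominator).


dot = 5. |a|^2 = 2, |b|^2 = 17. cos = 5/sqrt(34).

5/sqrt(34)


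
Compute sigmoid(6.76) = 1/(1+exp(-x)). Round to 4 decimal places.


sigma(6.76) = 1/(1+e^(-6.76)) = 1/(1+0.001159) = 1/1.001159 = 0.9988.

0.9988


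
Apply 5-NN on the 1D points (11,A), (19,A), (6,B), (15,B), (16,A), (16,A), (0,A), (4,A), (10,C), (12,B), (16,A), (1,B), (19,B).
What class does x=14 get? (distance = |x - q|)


Distances: |11-14|=3, |19-14|=5, |6-14|=8, |15-14|=1, |16-14|=2, |16-14|=2, |0-14|=14, |4-14|=10, |10-14|=4, |12-14|=2, |16-14|=2, |1-14|=13, |19-14|=5. 5 nearest: (15,B), (16,A), (16,A), (16,A), (12,B). Counts: {'B': 2, 'A': 3}. Majority class: A.

A


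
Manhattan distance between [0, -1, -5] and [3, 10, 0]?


d = sum of absolute differences: |0-3|=3 + |-1-10|=11 + |-5-0|=5 = 19.

19


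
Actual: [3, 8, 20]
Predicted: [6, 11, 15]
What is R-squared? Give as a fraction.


Mean(y) = 31/3. SS_res = 43. SS_tot = 458/3. R^2 = 1 - 43/(458/3) = 329/458.

329/458


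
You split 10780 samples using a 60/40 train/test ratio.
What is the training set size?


Test set = 10780 * 40% = 4312. Training set = 10780 - 4312 = 6468.

6468


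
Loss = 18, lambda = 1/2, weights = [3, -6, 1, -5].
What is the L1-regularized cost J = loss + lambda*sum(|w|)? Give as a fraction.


L1 norm = sum(|w|) = 15. J = 18 + 1/2 * 15 = 51/2.

51/2


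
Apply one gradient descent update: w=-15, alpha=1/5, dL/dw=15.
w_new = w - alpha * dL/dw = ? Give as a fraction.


w_new = -15 - 1/5 * 15 = -15 - 3 = -18.

-18


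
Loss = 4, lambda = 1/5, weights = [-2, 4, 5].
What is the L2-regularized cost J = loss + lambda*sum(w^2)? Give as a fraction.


L2 sq norm = sum(w^2) = 45. J = 4 + 1/5 * 45 = 13.

13


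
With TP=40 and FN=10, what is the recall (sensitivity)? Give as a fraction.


Recall = TP / (TP + FN) = 40 / 50 = 4/5.

4/5


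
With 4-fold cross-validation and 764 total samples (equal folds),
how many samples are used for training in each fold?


Each validation fold has 764/4 = 191 samples. Training set = 764 - 191 = 573.

573


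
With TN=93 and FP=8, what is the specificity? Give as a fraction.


Specificity = TN / (TN + FP) = 93 / 101 = 93/101.

93/101


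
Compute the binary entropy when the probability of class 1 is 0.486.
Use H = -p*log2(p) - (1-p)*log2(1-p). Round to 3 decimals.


H = -0.486*log2(0.486) - 0.514*log2(0.514) = 0.999.

0.999


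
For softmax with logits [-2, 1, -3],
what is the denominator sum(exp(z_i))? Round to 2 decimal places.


Denom = e^-2=0.1353 + e^1=2.7183 + e^-3=0.0498. Sum = 2.9034, which rounds to 2.90.

2.90


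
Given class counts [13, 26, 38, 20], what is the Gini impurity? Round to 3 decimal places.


Total = 97. Proportions: 13/97, 26/97, 38/97, 20/97. sum(p_i^2) = 0.2858. Gini = 1 - 0.2858 = 0.7142, which rounds to 0.714.

0.714


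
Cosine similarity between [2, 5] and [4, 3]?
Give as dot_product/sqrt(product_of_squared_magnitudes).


dot = 23. |a|^2 = 29, |b|^2 = 25. cos = 23/sqrt(725).

23/sqrt(725)


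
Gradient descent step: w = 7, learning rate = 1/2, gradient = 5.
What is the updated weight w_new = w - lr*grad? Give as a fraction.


w_new = 7 - 1/2 * 5 = 7 - 5/2 = 9/2.

9/2


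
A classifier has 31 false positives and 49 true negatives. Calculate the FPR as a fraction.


FPR = FP / (FP + TN) = 31 / 80 = 31/80.

31/80


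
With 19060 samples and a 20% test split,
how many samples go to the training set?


Test set = 19060 * 20% = 3812. Training set = 19060 - 3812 = 15248.

15248


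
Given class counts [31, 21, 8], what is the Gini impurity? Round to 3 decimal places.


Total = 60. Proportions: 31/60, 21/60, 8/60. sum(p_i^2) = 0.4072. Gini = 1 - 0.4072 = 0.5928, which rounds to 0.593.

0.593


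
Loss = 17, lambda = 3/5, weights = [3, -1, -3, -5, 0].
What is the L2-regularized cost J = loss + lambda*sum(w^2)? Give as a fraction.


L2 sq norm = sum(w^2) = 44. J = 17 + 3/5 * 44 = 217/5.

217/5


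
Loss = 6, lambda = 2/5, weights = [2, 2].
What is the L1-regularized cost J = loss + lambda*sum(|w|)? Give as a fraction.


L1 norm = sum(|w|) = 4. J = 6 + 2/5 * 4 = 38/5.

38/5


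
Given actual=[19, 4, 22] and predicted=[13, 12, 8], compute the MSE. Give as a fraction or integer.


MSE = (1/3) * ((19-13)^2=36 + (4-12)^2=64 + (22-8)^2=196). Sum = 296. MSE = 296/3.

296/3


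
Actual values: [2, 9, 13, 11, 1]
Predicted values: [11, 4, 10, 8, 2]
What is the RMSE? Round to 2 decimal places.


MSE = 25.0000. RMSE = sqrt(25.0000) = 5.00.

5.00


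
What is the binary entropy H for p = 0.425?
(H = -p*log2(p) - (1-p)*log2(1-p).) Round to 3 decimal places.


H = -0.425*log2(0.425) - 0.575*log2(0.575) = 0.984.

0.984


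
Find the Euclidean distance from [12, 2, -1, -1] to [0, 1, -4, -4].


d = sqrt(sum of squared differences). (12-0)^2=144, (2-1)^2=1, (-1--4)^2=9, (-1--4)^2=9. Sum = 163.

sqrt(163)


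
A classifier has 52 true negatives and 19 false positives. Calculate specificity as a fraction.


Specificity = TN / (TN + FP) = 52 / 71 = 52/71.

52/71


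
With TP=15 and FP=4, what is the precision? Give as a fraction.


Precision = TP / (TP + FP) = 15 / 19 = 15/19.

15/19


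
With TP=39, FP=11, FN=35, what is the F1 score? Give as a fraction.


Precision = 39/50 = 39/50. Recall = 39/74 = 39/74. F1 = 2*P*R/(P+R) = 39/62.

39/62


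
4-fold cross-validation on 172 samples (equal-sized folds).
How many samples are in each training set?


Each validation fold has 172/4 = 43 samples. Training set = 172 - 43 = 129.

129


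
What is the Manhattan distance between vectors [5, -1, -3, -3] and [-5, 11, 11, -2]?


d = sum of absolute differences: |5--5|=10 + |-1-11|=12 + |-3-11|=14 + |-3--2|=1 = 37.

37


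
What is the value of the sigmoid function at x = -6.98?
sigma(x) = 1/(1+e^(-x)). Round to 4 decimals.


sigma(-6.98) = 1/(1+e^(6.98)) = 1/(1+1074.918367) = 1/1075.918367 = 0.0009.

0.0009


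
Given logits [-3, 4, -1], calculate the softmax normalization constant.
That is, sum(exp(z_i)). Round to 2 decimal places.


Denom = e^-3=0.0498 + e^4=54.5982 + e^-1=0.3679. Sum = 55.0159, which rounds to 55.02.

55.02


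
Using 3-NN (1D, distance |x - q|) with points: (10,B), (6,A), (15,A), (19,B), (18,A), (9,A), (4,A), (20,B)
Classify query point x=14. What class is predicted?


Distances: |10-14|=4, |6-14|=8, |15-14|=1, |19-14|=5, |18-14|=4, |9-14|=5, |4-14|=10, |20-14|=6. 3 nearest: (15,A), (18,A), (10,B). Counts: {'A': 2, 'B': 1}. Majority class: A.

A


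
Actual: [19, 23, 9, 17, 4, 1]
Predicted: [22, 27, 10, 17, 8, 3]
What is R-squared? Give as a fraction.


Mean(y) = 73/6. SS_res = 46. SS_tot = 2333/6. R^2 = 1 - 46/(2333/6) = 2057/2333.

2057/2333


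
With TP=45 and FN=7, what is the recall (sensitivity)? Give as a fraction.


Recall = TP / (TP + FN) = 45 / 52 = 45/52.

45/52


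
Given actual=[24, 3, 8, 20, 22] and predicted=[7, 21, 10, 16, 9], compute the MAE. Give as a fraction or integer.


MAE = (1/5) * (|24-7|=17 + |3-21|=18 + |8-10|=2 + |20-16|=4 + |22-9|=13). Sum = 54. MAE = 54/5.

54/5


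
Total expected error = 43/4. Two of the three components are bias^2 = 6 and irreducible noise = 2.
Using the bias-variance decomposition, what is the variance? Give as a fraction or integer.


Total error = bias^2 + variance + irreducible noise. So variance = 43/4 - 6 - 2 = 11/4.

11/4


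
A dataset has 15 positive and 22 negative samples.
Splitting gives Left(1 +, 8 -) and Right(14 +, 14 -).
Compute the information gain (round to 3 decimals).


H(parent) = 0.9740. H(left) = 0.5033, H(right) = 1.0000. Weighted = (9/37)*0.5033 + (28/37)*1.0000 = 0.8792. IG = 0.9740 - 0.8792 = 0.0948, which rounds to 0.095.

0.095


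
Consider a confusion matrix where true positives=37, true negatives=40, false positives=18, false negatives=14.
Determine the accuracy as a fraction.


Accuracy = (TP + TN) / (TP + TN + FP + FN) = (37 + 40) / 109 = 77/109.

77/109


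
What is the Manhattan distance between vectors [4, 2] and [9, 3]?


d = sum of absolute differences: |4-9|=5 + |2-3|=1 = 6.

6


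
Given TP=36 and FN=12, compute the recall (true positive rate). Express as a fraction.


Recall = TP / (TP + FN) = 36 / 48 = 3/4.

3/4


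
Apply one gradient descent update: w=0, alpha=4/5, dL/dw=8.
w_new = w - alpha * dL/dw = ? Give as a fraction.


w_new = 0 - 4/5 * 8 = 0 - 32/5 = -32/5.

-32/5


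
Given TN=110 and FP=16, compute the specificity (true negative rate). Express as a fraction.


Specificity = TN / (TN + FP) = 110 / 126 = 55/63.

55/63


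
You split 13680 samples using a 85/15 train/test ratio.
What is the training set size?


Test set = 13680 * 15% = 2052. Training set = 13680 - 2052 = 11628.

11628


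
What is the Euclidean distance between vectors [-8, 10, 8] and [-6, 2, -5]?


d = sqrt(sum of squared differences). (-8--6)^2=4, (10-2)^2=64, (8--5)^2=169. Sum = 237.

sqrt(237)


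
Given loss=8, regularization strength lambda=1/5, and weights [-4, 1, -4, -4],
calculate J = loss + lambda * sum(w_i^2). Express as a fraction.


L2 sq norm = sum(w^2) = 49. J = 8 + 1/5 * 49 = 89/5.

89/5


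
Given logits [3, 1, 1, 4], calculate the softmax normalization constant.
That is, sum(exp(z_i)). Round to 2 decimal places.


Denom = e^3=20.0855 + e^1=2.7183 + e^1=2.7183 + e^4=54.5982. Sum = 80.1203, which rounds to 80.12.

80.12


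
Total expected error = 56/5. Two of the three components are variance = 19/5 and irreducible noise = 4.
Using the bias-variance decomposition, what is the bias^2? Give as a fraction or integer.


Total error = bias^2 + variance + irreducible noise. So bias^2 = 56/5 - 19/5 - 4 = 17/5.

17/5


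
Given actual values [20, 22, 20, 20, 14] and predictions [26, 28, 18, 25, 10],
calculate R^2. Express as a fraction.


Mean(y) = 96/5. SS_res = 117. SS_tot = 184/5. R^2 = 1 - 117/(184/5) = -401/184.

-401/184


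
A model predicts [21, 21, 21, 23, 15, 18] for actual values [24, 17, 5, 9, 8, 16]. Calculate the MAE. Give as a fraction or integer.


MAE = (1/6) * (|24-21|=3 + |17-21|=4 + |5-21|=16 + |9-23|=14 + |8-15|=7 + |16-18|=2). Sum = 46. MAE = 23/3.

23/3


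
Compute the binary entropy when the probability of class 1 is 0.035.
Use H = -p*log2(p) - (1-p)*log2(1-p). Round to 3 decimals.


H = -0.035*log2(0.035) - 0.965*log2(0.965) = 0.219.

0.219


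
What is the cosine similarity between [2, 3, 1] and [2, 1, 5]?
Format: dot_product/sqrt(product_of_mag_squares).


dot = 12. |a|^2 = 14, |b|^2 = 30. cos = 12/sqrt(420).

12/sqrt(420)


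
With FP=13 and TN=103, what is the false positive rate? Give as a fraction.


FPR = FP / (FP + TN) = 13 / 116 = 13/116.

13/116


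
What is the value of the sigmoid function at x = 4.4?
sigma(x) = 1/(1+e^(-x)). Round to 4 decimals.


sigma(4.4) = 1/(1+e^(-4.4)) = 1/(1+0.012277) = 1/1.012277 = 0.9879.

0.9879


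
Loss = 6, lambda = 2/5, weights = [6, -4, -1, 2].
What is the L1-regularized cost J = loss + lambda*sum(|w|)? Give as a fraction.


L1 norm = sum(|w|) = 13. J = 6 + 2/5 * 13 = 56/5.

56/5


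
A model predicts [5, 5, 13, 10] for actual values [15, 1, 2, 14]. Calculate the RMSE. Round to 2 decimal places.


MSE = 63.2500. RMSE = sqrt(63.2500) = 7.95.

7.95


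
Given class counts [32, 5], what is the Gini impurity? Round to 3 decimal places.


Total = 37. Proportions: 32/37, 5/37. sum(p_i^2) = 0.7663. Gini = 1 - 0.7663 = 0.2337, which rounds to 0.234.

0.234


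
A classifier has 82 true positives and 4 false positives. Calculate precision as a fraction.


Precision = TP / (TP + FP) = 82 / 86 = 41/43.

41/43


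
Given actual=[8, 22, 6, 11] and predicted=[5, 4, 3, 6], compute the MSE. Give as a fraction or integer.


MSE = (1/4) * ((8-5)^2=9 + (22-4)^2=324 + (6-3)^2=9 + (11-6)^2=25). Sum = 367. MSE = 367/4.

367/4


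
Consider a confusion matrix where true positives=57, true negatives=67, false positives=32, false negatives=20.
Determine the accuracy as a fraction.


Accuracy = (TP + TN) / (TP + TN + FP + FN) = (57 + 67) / 176 = 31/44.

31/44


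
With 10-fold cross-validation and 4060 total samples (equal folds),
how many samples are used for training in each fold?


Each validation fold has 4060/10 = 406 samples. Training set = 4060 - 406 = 3654.

3654


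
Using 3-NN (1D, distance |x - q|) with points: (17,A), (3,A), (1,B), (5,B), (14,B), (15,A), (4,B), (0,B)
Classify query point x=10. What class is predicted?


Distances: |17-10|=7, |3-10|=7, |1-10|=9, |5-10|=5, |14-10|=4, |15-10|=5, |4-10|=6, |0-10|=10. 3 nearest: (14,B), (15,A), (5,B). Counts: {'B': 2, 'A': 1}. Majority class: B.

B


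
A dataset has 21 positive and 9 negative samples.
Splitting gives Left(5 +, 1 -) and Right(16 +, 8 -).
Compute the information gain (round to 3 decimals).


H(parent) = 0.8813. H(left) = 0.6500, H(right) = 0.9183. Weighted = (6/30)*0.6500 + (24/30)*0.9183 = 0.8646. IG = 0.8813 - 0.8646 = 0.0167, which rounds to 0.017.

0.017


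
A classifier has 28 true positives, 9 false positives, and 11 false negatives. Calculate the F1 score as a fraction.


Precision = 28/37 = 28/37. Recall = 28/39 = 28/39. F1 = 2*P*R/(P+R) = 14/19.

14/19


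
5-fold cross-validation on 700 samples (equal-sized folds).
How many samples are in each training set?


Each validation fold has 700/5 = 140 samples. Training set = 700 - 140 = 560.

560


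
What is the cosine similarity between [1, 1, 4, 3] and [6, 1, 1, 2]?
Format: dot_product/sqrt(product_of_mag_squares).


dot = 17. |a|^2 = 27, |b|^2 = 42. cos = 17/sqrt(1134).

17/sqrt(1134)


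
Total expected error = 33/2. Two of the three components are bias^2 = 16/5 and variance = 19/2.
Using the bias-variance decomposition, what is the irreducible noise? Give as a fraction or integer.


Total error = bias^2 + variance + irreducible noise. So irreducible noise = 33/2 - 16/5 - 19/2 = 19/5.

19/5


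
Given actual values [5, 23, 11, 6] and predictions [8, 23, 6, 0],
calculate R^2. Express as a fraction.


Mean(y) = 45/4. SS_res = 70. SS_tot = 819/4. R^2 = 1 - 70/(819/4) = 77/117.

77/117


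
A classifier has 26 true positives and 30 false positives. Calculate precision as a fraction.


Precision = TP / (TP + FP) = 26 / 56 = 13/28.

13/28


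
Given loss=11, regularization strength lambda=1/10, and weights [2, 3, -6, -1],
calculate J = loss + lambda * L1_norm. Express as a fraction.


L1 norm = sum(|w|) = 12. J = 11 + 1/10 * 12 = 61/5.

61/5


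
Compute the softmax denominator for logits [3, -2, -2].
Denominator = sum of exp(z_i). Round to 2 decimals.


Denom = e^3=20.0855 + e^-2=0.1353 + e^-2=0.1353. Sum = 20.3561, which rounds to 20.36.

20.36


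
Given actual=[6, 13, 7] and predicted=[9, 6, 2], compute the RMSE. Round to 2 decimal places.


MSE = 27.6667. RMSE = sqrt(27.6667) = 5.26.

5.26


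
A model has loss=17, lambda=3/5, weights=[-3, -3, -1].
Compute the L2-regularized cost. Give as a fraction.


L2 sq norm = sum(w^2) = 19. J = 17 + 3/5 * 19 = 142/5.

142/5


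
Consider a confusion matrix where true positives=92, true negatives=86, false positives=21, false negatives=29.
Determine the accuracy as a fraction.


Accuracy = (TP + TN) / (TP + TN + FP + FN) = (92 + 86) / 228 = 89/114.

89/114


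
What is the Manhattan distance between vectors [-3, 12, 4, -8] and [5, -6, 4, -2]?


d = sum of absolute differences: |-3-5|=8 + |12--6|=18 + |4-4|=0 + |-8--2|=6 = 32.

32


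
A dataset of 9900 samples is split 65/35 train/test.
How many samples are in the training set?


Test set = 9900 * 35% = 3465. Training set = 9900 - 3465 = 6435.

6435


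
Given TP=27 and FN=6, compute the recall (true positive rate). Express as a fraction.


Recall = TP / (TP + FN) = 27 / 33 = 9/11.

9/11


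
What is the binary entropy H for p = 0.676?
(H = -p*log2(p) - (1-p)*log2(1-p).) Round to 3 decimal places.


H = -0.676*log2(0.676) - 0.324*log2(0.324) = 0.909.

0.909


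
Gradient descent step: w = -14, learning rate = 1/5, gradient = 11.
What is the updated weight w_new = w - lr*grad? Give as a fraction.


w_new = -14 - 1/5 * 11 = -14 - 11/5 = -81/5.

-81/5


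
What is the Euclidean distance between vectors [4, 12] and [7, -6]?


d = sqrt(sum of squared differences). (4-7)^2=9, (12--6)^2=324. Sum = 333.

sqrt(333)


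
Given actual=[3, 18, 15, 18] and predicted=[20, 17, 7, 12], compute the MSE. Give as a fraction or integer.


MSE = (1/4) * ((3-20)^2=289 + (18-17)^2=1 + (15-7)^2=64 + (18-12)^2=36). Sum = 390. MSE = 195/2.

195/2


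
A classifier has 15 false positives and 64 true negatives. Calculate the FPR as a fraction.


FPR = FP / (FP + TN) = 15 / 79 = 15/79.

15/79


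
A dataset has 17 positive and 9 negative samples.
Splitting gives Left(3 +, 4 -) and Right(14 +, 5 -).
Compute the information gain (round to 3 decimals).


H(parent) = 0.9306. H(left) = 0.9852, H(right) = 0.8315. Weighted = (7/26)*0.9852 + (19/26)*0.8315 = 0.8729. IG = 0.9306 - 0.8729 = 0.0577, which rounds to 0.058.

0.058


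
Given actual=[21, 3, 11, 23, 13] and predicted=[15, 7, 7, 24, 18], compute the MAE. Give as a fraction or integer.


MAE = (1/5) * (|21-15|=6 + |3-7|=4 + |11-7|=4 + |23-24|=1 + |13-18|=5). Sum = 20. MAE = 4.

4


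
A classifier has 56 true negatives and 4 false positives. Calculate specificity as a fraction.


Specificity = TN / (TN + FP) = 56 / 60 = 14/15.

14/15


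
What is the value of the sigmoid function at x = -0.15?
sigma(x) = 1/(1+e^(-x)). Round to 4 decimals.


sigma(-0.15) = 1/(1+e^(0.15)) = 1/(1+1.161834) = 1/2.161834 = 0.4626.

0.4626


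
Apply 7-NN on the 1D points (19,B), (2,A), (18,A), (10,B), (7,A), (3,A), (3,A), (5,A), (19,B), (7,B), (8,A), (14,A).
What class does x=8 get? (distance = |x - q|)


Distances: |19-8|=11, |2-8|=6, |18-8|=10, |10-8|=2, |7-8|=1, |3-8|=5, |3-8|=5, |5-8|=3, |19-8|=11, |7-8|=1, |8-8|=0, |14-8|=6. 7 nearest: (8,A), (7,A), (7,B), (10,B), (5,A), (3,A), (3,A). Counts: {'A': 5, 'B': 2}. Majority class: A.

A


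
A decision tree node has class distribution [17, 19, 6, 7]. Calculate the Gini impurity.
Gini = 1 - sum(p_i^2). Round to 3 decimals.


Total = 49. Proportions: 17/49, 19/49, 6/49, 7/49. sum(p_i^2) = 0.3061. Gini = 1 - 0.3061 = 0.6939, which rounds to 0.694.

0.694


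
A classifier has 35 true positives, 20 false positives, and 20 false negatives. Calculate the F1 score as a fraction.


Precision = 35/55 = 7/11. Recall = 35/55 = 7/11. F1 = 2*P*R/(P+R) = 7/11.

7/11


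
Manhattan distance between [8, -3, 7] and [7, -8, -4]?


d = sum of absolute differences: |8-7|=1 + |-3--8|=5 + |7--4|=11 = 17.

17


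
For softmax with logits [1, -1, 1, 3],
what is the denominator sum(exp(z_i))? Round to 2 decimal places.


Denom = e^1=2.7183 + e^-1=0.3679 + e^1=2.7183 + e^3=20.0855. Sum = 25.8900, which rounds to 25.89.

25.89


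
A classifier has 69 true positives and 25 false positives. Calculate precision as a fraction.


Precision = TP / (TP + FP) = 69 / 94 = 69/94.

69/94


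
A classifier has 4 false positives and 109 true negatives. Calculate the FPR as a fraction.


FPR = FP / (FP + TN) = 4 / 113 = 4/113.

4/113


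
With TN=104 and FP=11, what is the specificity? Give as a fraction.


Specificity = TN / (TN + FP) = 104 / 115 = 104/115.

104/115


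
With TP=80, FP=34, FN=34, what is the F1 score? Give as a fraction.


Precision = 80/114 = 40/57. Recall = 80/114 = 40/57. F1 = 2*P*R/(P+R) = 40/57.

40/57


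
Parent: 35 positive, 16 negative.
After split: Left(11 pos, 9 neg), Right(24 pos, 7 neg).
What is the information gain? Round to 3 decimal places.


H(parent) = 0.8974. H(left) = 0.9928, H(right) = 0.7706. Weighted = (20/51)*0.9928 + (31/51)*0.7706 = 0.8577. IG = 0.8974 - 0.8577 = 0.0397, which rounds to 0.040.

0.040


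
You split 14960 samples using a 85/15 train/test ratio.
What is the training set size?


Test set = 14960 * 15% = 2244. Training set = 14960 - 2244 = 12716.

12716


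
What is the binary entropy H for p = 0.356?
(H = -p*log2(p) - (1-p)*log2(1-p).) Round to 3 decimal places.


H = -0.356*log2(0.356) - 0.644*log2(0.644) = 0.939.

0.939


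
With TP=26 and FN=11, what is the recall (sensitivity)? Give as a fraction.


Recall = TP / (TP + FN) = 26 / 37 = 26/37.

26/37


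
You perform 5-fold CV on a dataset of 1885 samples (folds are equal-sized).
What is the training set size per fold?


Each validation fold has 1885/5 = 377 samples. Training set = 1885 - 377 = 1508.

1508


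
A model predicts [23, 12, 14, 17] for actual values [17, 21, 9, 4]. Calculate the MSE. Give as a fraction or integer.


MSE = (1/4) * ((17-23)^2=36 + (21-12)^2=81 + (9-14)^2=25 + (4-17)^2=169). Sum = 311. MSE = 311/4.

311/4


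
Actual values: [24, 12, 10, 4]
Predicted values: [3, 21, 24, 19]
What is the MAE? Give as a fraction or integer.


MAE = (1/4) * (|24-3|=21 + |12-21|=9 + |10-24|=14 + |4-19|=15). Sum = 59. MAE = 59/4.

59/4


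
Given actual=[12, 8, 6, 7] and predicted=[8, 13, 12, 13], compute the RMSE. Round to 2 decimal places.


MSE = 28.2500. RMSE = sqrt(28.2500) = 5.32.

5.32


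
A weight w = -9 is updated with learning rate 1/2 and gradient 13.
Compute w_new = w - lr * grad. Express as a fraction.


w_new = -9 - 1/2 * 13 = -9 - 13/2 = -31/2.

-31/2


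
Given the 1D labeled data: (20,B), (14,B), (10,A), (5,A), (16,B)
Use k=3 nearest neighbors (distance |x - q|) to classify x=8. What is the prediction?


Distances: |20-8|=12, |14-8|=6, |10-8|=2, |5-8|=3, |16-8|=8. 3 nearest: (10,A), (5,A), (14,B). Counts: {'A': 2, 'B': 1}. Majority class: A.

A


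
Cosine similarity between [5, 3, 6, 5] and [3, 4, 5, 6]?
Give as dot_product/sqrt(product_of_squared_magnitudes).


dot = 87. |a|^2 = 95, |b|^2 = 86. cos = 87/sqrt(8170).

87/sqrt(8170)


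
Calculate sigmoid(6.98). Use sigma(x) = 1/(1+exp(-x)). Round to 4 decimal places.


sigma(6.98) = 1/(1+e^(-6.98)) = 1/(1+0.000930) = 1/1.000930 = 0.9991.

0.9991


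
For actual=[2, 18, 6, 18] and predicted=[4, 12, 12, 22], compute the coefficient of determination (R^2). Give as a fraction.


Mean(y) = 11. SS_res = 92. SS_tot = 204. R^2 = 1 - 92/(204) = 28/51.

28/51


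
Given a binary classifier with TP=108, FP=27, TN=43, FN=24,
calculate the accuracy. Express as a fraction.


Accuracy = (TP + TN) / (TP + TN + FP + FN) = (108 + 43) / 202 = 151/202.

151/202


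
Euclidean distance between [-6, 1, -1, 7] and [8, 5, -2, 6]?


d = sqrt(sum of squared differences). (-6-8)^2=196, (1-5)^2=16, (-1--2)^2=1, (7-6)^2=1. Sum = 214.

sqrt(214)


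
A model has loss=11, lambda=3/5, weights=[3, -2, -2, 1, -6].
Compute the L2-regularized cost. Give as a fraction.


L2 sq norm = sum(w^2) = 54. J = 11 + 3/5 * 54 = 217/5.

217/5


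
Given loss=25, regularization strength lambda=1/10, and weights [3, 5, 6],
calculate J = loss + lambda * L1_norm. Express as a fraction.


L1 norm = sum(|w|) = 14. J = 25 + 1/10 * 14 = 132/5.

132/5


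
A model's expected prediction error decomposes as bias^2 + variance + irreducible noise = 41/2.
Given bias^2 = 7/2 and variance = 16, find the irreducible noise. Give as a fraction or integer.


Total error = bias^2 + variance + irreducible noise. So irreducible noise = 41/2 - 7/2 - 16 = 1.

1


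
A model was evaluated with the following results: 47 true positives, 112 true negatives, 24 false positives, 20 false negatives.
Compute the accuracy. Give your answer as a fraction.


Accuracy = (TP + TN) / (TP + TN + FP + FN) = (47 + 112) / 203 = 159/203.

159/203


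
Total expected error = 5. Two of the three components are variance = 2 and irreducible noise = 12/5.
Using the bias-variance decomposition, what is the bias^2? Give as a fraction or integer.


Total error = bias^2 + variance + irreducible noise. So bias^2 = 5 - 2 - 12/5 = 3/5.

3/5


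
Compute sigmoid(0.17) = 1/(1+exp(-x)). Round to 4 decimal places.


sigma(0.17) = 1/(1+e^(-0.17)) = 1/(1+0.843665) = 1/1.843665 = 0.5424.

0.5424


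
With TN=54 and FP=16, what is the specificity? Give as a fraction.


Specificity = TN / (TN + FP) = 54 / 70 = 27/35.

27/35


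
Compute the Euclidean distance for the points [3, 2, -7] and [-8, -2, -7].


d = sqrt(sum of squared differences). (3--8)^2=121, (2--2)^2=16, (-7--7)^2=0. Sum = 137.

sqrt(137)


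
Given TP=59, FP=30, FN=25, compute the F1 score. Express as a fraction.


Precision = 59/89 = 59/89. Recall = 59/84 = 59/84. F1 = 2*P*R/(P+R) = 118/173.

118/173


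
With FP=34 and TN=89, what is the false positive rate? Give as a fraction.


FPR = FP / (FP + TN) = 34 / 123 = 34/123.

34/123


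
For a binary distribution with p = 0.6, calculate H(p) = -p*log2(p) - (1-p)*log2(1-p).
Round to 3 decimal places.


H = -0.6*log2(0.6) - 0.4*log2(0.4) = 0.971.

0.971


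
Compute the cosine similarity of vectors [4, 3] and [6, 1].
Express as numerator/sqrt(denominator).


dot = 27. |a|^2 = 25, |b|^2 = 37. cos = 27/sqrt(925).

27/sqrt(925)


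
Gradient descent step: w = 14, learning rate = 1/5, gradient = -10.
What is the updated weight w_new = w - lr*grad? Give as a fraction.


w_new = 14 - 1/5 * -10 = 14 - -2 = 16.

16


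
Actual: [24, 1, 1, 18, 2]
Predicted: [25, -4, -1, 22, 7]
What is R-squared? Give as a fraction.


Mean(y) = 46/5. SS_res = 71. SS_tot = 2414/5. R^2 = 1 - 71/(2414/5) = 29/34.

29/34


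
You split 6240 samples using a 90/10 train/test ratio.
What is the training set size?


Test set = 6240 * 10% = 624. Training set = 6240 - 624 = 5616.

5616


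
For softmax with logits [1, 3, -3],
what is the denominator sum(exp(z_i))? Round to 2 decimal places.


Denom = e^1=2.7183 + e^3=20.0855 + e^-3=0.0498. Sum = 22.8536, which rounds to 22.85.

22.85


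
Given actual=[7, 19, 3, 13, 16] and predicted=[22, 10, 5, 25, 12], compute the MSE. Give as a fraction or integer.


MSE = (1/5) * ((7-22)^2=225 + (19-10)^2=81 + (3-5)^2=4 + (13-25)^2=144 + (16-12)^2=16). Sum = 470. MSE = 94.

94


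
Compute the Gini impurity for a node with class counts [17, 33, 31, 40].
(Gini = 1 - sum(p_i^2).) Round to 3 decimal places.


Total = 121. Proportions: 17/121, 33/121, 31/121, 40/121. sum(p_i^2) = 0.2690. Gini = 1 - 0.2690 = 0.7310, which rounds to 0.731.

0.731


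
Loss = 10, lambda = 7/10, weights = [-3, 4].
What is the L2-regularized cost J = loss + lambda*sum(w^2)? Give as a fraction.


L2 sq norm = sum(w^2) = 25. J = 10 + 7/10 * 25 = 55/2.

55/2


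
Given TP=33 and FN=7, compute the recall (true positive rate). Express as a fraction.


Recall = TP / (TP + FN) = 33 / 40 = 33/40.

33/40


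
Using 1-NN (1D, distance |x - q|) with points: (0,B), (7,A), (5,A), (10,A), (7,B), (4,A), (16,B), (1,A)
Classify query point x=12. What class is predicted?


Distances: |0-12|=12, |7-12|=5, |5-12|=7, |10-12|=2, |7-12|=5, |4-12|=8, |16-12|=4, |1-12|=11. 1 nearest: (10,A). Counts: {'A': 1}. Majority class: A.

A


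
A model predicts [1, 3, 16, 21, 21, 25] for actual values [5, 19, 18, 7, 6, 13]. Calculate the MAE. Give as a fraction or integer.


MAE = (1/6) * (|5-1|=4 + |19-3|=16 + |18-16|=2 + |7-21|=14 + |6-21|=15 + |13-25|=12). Sum = 63. MAE = 21/2.

21/2


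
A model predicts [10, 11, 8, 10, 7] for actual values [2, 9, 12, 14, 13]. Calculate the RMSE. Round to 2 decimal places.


MSE = 27.2000. RMSE = sqrt(27.2000) = 5.22.

5.22


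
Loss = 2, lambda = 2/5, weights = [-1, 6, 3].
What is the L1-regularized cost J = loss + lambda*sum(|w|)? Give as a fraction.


L1 norm = sum(|w|) = 10. J = 2 + 2/5 * 10 = 6.

6


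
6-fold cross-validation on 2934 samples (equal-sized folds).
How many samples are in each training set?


Each validation fold has 2934/6 = 489 samples. Training set = 2934 - 489 = 2445.

2445


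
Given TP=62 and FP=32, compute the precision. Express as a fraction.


Precision = TP / (TP + FP) = 62 / 94 = 31/47.

31/47


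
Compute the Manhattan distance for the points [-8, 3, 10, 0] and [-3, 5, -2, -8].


d = sum of absolute differences: |-8--3|=5 + |3-5|=2 + |10--2|=12 + |0--8|=8 = 27.

27


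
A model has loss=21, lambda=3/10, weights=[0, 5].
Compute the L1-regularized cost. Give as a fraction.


L1 norm = sum(|w|) = 5. J = 21 + 3/10 * 5 = 45/2.

45/2


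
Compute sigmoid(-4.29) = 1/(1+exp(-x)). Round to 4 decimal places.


sigma(-4.29) = 1/(1+e^(4.29)) = 1/(1+72.966468) = 1/73.966468 = 0.0135.

0.0135


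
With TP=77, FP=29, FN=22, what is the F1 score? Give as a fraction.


Precision = 77/106 = 77/106. Recall = 77/99 = 7/9. F1 = 2*P*R/(P+R) = 154/205.

154/205


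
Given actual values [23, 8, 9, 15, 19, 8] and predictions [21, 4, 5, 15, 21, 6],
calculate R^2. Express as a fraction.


Mean(y) = 41/3. SS_res = 44. SS_tot = 610/3. R^2 = 1 - 44/(610/3) = 239/305.

239/305


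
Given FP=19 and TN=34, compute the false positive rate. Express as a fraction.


FPR = FP / (FP + TN) = 19 / 53 = 19/53.

19/53


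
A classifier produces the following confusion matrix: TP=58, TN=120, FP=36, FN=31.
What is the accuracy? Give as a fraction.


Accuracy = (TP + TN) / (TP + TN + FP + FN) = (58 + 120) / 245 = 178/245.

178/245


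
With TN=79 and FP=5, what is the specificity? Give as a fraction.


Specificity = TN / (TN + FP) = 79 / 84 = 79/84.

79/84


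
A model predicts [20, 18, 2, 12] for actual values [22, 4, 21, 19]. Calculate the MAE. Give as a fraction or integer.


MAE = (1/4) * (|22-20|=2 + |4-18|=14 + |21-2|=19 + |19-12|=7). Sum = 42. MAE = 21/2.

21/2


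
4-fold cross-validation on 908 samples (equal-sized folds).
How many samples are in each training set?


Each validation fold has 908/4 = 227 samples. Training set = 908 - 227 = 681.

681


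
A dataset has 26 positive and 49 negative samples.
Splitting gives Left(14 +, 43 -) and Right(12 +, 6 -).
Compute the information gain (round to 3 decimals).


H(parent) = 0.9311. H(left) = 0.8043, H(right) = 0.9183. Weighted = (57/75)*0.8043 + (18/75)*0.9183 = 0.8317. IG = 0.9311 - 0.8317 = 0.0994, which rounds to 0.099.

0.099


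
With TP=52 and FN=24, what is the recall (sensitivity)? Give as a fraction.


Recall = TP / (TP + FN) = 52 / 76 = 13/19.

13/19


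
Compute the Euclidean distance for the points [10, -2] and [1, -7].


d = sqrt(sum of squared differences). (10-1)^2=81, (-2--7)^2=25. Sum = 106.

sqrt(106)


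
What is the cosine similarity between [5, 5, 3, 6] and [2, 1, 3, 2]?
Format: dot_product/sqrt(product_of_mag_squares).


dot = 36. |a|^2 = 95, |b|^2 = 18. cos = 36/sqrt(1710).

36/sqrt(1710)


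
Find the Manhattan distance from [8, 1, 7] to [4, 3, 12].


d = sum of absolute differences: |8-4|=4 + |1-3|=2 + |7-12|=5 = 11.

11


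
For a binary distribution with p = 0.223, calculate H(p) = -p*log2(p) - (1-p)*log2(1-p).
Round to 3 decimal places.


H = -0.223*log2(0.223) - 0.777*log2(0.777) = 0.766.

0.766


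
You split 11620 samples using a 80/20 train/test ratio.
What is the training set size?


Test set = 11620 * 20% = 2324. Training set = 11620 - 2324 = 9296.

9296


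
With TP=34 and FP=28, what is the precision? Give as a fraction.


Precision = TP / (TP + FP) = 34 / 62 = 17/31.

17/31


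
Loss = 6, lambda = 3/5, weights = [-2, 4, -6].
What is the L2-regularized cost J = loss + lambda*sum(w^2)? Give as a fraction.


L2 sq norm = sum(w^2) = 56. J = 6 + 3/5 * 56 = 198/5.

198/5


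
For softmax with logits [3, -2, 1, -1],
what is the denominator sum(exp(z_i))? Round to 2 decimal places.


Denom = e^3=20.0855 + e^-2=0.1353 + e^1=2.7183 + e^-1=0.3679. Sum = 23.3070, which rounds to 23.31.

23.31


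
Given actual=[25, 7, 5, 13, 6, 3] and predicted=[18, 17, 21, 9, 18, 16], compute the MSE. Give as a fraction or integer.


MSE = (1/6) * ((25-18)^2=49 + (7-17)^2=100 + (5-21)^2=256 + (13-9)^2=16 + (6-18)^2=144 + (3-16)^2=169). Sum = 734. MSE = 367/3.

367/3


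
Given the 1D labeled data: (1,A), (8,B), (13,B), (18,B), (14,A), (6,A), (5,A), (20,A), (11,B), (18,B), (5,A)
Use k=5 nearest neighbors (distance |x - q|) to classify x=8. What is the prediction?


Distances: |1-8|=7, |8-8|=0, |13-8|=5, |18-8|=10, |14-8|=6, |6-8|=2, |5-8|=3, |20-8|=12, |11-8|=3, |18-8|=10, |5-8|=3. 5 nearest: (8,B), (6,A), (5,A), (5,A), (11,B). Counts: {'B': 2, 'A': 3}. Majority class: A.

A


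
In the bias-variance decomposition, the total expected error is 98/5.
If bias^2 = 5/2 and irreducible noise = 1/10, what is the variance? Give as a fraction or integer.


Total error = bias^2 + variance + irreducible noise. So variance = 98/5 - 5/2 - 1/10 = 17.

17


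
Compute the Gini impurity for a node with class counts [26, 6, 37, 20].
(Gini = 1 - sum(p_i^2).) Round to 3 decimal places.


Total = 89. Proportions: 26/89, 6/89, 37/89, 20/89. sum(p_i^2) = 0.3132. Gini = 1 - 0.3132 = 0.6868, which rounds to 0.687.

0.687


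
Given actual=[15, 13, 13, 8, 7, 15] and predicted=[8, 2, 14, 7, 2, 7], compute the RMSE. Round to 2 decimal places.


MSE = 43.5000. RMSE = sqrt(43.5000) = 6.60.

6.60


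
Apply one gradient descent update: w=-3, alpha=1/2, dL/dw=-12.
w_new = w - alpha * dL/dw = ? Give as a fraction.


w_new = -3 - 1/2 * -12 = -3 - -6 = 3.

3


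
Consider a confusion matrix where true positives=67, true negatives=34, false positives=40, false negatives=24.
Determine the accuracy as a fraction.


Accuracy = (TP + TN) / (TP + TN + FP + FN) = (67 + 34) / 165 = 101/165.

101/165


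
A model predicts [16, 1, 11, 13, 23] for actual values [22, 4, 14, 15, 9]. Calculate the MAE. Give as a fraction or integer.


MAE = (1/5) * (|22-16|=6 + |4-1|=3 + |14-11|=3 + |15-13|=2 + |9-23|=14). Sum = 28. MAE = 28/5.

28/5


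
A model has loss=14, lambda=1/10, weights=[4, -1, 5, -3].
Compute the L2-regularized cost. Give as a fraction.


L2 sq norm = sum(w^2) = 51. J = 14 + 1/10 * 51 = 191/10.

191/10


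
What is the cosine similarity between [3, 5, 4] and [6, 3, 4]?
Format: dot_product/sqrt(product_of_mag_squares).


dot = 49. |a|^2 = 50, |b|^2 = 61. cos = 49/sqrt(3050).

49/sqrt(3050)


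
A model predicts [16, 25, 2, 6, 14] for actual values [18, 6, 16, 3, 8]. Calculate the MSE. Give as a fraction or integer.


MSE = (1/5) * ((18-16)^2=4 + (6-25)^2=361 + (16-2)^2=196 + (3-6)^2=9 + (8-14)^2=36). Sum = 606. MSE = 606/5.

606/5


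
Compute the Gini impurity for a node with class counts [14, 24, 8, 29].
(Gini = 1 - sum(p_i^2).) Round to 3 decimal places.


Total = 75. Proportions: 14/75, 24/75, 8/75, 29/75. sum(p_i^2) = 0.2981. Gini = 1 - 0.2981 = 0.7019, which rounds to 0.702.

0.702


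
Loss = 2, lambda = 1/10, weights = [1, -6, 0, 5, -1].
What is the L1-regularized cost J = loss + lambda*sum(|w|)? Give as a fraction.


L1 norm = sum(|w|) = 13. J = 2 + 1/10 * 13 = 33/10.

33/10


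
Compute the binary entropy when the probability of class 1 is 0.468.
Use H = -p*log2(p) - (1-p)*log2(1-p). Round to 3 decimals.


H = -0.468*log2(0.468) - 0.532*log2(0.532) = 0.997.

0.997


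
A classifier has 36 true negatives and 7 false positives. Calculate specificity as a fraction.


Specificity = TN / (TN + FP) = 36 / 43 = 36/43.

36/43


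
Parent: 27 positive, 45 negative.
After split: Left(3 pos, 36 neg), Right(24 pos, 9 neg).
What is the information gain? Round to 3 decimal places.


H(parent) = 0.9544. H(left) = 0.3912, H(right) = 0.8454. Weighted = (39/72)*0.3912 + (33/72)*0.8454 = 0.5994. IG = 0.9544 - 0.5994 = 0.3550, which rounds to 0.355.

0.355


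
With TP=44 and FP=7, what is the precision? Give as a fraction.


Precision = TP / (TP + FP) = 44 / 51 = 44/51.

44/51


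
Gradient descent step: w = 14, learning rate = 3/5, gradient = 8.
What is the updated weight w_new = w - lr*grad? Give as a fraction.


w_new = 14 - 3/5 * 8 = 14 - 24/5 = 46/5.

46/5


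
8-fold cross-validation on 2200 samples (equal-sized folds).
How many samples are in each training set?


Each validation fold has 2200/8 = 275 samples. Training set = 2200 - 275 = 1925.

1925


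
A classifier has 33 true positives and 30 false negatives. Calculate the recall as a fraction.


Recall = TP / (TP + FN) = 33 / 63 = 11/21.

11/21


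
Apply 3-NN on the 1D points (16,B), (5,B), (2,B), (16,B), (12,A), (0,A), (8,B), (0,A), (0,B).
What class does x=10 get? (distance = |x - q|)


Distances: |16-10|=6, |5-10|=5, |2-10|=8, |16-10|=6, |12-10|=2, |0-10|=10, |8-10|=2, |0-10|=10, |0-10|=10. 3 nearest: (12,A), (8,B), (5,B). Counts: {'A': 1, 'B': 2}. Majority class: B.

B


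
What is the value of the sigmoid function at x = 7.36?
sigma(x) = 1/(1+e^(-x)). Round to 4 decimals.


sigma(7.36) = 1/(1+e^(-7.36)) = 1/(1+0.000636) = 1/1.000636 = 0.9994.

0.9994
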